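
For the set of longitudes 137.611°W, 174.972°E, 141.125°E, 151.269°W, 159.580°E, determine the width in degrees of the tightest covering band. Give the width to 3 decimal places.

81.264°

Sort the longitudes: -151.269°, -137.611°, +141.125°, +159.580°, +174.972°.
Eastward gaps between consecutive values (wrapping around): 13.658°, 278.736°, 18.455°, 15.392°, 33.759°.
Largest gap = 278.736° ⇒ minimal covering band is its complement: 360° − 278.736° = 81.264°.
Band runs from +141.125° eastward to -137.611°, crossing the antimeridian.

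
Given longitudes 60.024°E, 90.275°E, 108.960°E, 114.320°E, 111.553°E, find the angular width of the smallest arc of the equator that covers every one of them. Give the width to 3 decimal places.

54.296°

Sort the longitudes: +60.024°, +90.275°, +108.960°, +111.553°, +114.320°.
Eastward gaps between consecutive values (wrapping around): 30.251°, 18.685°, 2.593°, 2.767°, 305.704°.
Largest gap = 305.704° ⇒ minimal covering band is its complement: 360° − 305.704° = 54.296°.
Band runs from +60.024° eastward to +114.320°.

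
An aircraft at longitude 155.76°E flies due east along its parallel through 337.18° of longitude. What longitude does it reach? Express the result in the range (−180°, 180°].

Start at +155.76°; shift +337.18° → +492.94°.
+492.94° lies outside (−180°, 180°]; subtract 360° → +132.94°.

132.94°E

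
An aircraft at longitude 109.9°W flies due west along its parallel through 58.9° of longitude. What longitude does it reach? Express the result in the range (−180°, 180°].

168.8°W

Start at -109.9°; shift −58.9° → -168.8°.
-168.8° already lies in (−180°, 180°].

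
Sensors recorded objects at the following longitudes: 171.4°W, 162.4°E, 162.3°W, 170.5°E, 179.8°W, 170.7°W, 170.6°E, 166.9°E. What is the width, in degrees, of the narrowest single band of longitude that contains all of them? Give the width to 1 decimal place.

Sort the longitudes: -179.8°, -171.4°, -170.7°, -162.3°, +162.4°, +166.9°, +170.5°, +170.6°.
Eastward gaps between consecutive values (wrapping around): 8.4°, 0.7°, 8.4°, 324.7°, 4.5°, 3.6°, 0.1°, 9.6°.
Largest gap = 324.7° ⇒ minimal covering band is its complement: 360° − 324.7° = 35.3°.
Band runs from +162.4° eastward to -162.3°, crossing the antimeridian.

35.3°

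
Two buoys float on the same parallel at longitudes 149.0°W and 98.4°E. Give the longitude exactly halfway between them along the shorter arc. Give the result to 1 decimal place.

154.7°E

Signed shortest Δλ from -149.0° to +98.4° is -112.6°.
Midpoint longitude = -149.0° + (-112.6°)/2 = -149.0° − 56.3° = -205.3°.
Normalise into (−180°, 180°]: +154.7°.
(The naïve average (-149.0 + +98.4)/2 = -25.3° is on the wrong side of the globe.)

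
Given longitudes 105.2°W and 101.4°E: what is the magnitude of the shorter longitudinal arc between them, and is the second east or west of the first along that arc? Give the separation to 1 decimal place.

Raw difference: 101.4 − -105.2 = 206.6°.
Normalise into (−180°, 180°]: 206.6° − 360° = -153.4°.
Negative ⇒ the second point lies to the west; separation 153.4°.

153.4° west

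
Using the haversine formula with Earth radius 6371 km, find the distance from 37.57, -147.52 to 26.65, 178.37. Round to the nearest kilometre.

Δλ = 178.37 − -147.52 = 325.89°; wrapped into (−180°, 180°]: -34.11°.
Δφ = 26.65 − 37.57 = -10.92°.
a = sin²(Δφ/2) + cos φ₁ · cos φ₂ · sin²(Δλ/2) = 0.069990.
c = 2·atan2(√a, √(1−a)) = 0.53549 rad → d = 6371·c ≈ 3411.59 km.

3412 km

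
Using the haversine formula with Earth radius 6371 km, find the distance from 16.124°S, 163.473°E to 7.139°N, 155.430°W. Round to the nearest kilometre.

Δλ = -155.430 − 163.473 = -318.903°; wrapped into (−180°, 180°]: 41.097°.
Δφ = 7.139 − -16.124 = 23.263°.
a = sin²(Δφ/2) + cos φ₁ · cos φ₂ · sin²(Δλ/2) = 0.158086.
c = 2·atan2(√a, √(1−a)) = 0.81780 rad → d = 6371·c ≈ 5210.21 km.

5210 km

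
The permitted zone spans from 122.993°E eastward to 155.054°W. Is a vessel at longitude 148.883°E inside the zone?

Band width going east from +122.993° to -155.054°: ((-155.054 − 122.993) mod 360) = 81.953°.
Offset of +148.883° east of the west edge: ((148.883 − 122.993) mod 360) = 25.890°.
25.890° ≤ 81.953° ⇒ inside.

Yes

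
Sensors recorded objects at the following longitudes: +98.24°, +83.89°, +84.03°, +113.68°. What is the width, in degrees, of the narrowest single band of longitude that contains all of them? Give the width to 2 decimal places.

Sort the longitudes: +83.89°, +84.03°, +98.24°, +113.68°.
Eastward gaps between consecutive values (wrapping around): 0.14°, 14.21°, 15.44°, 330.21°.
Largest gap = 330.21° ⇒ minimal covering band is its complement: 360° − 330.21° = 29.79°.
Band runs from +83.89° eastward to +113.68°.

29.79°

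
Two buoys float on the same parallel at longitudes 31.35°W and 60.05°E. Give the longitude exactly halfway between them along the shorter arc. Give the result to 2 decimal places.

14.35°E

Signed shortest Δλ from -31.35° to +60.05° is +91.40°.
Midpoint longitude = -31.35° + (+91.40°)/2 = -31.35° + 45.70° = +14.35°.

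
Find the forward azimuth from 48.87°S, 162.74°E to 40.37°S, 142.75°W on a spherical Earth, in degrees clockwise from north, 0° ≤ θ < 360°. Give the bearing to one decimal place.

98.5°

Δλ = -142.75 − 162.74 = -305.49°; wrapped into (−180°, 180°]: 54.51°.
θ = atan2( sin Δλ · cos φ₂ , cos φ₁ · sin φ₂ − sin φ₁ · cos φ₂ · cos Δλ )
  = atan2(0.62033, -0.09289) = 98.516° → normalised to [0°, 360°): 98.516°.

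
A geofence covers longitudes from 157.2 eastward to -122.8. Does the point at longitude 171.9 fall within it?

Band width going east from +157.2° to -122.8°: ((-122.8 − 157.2) mod 360) = 80.0°.
Offset of +171.9° east of the west edge: ((171.9 − 157.2) mod 360) = 14.7°.
14.7° ≤ 80.0° ⇒ inside.

Yes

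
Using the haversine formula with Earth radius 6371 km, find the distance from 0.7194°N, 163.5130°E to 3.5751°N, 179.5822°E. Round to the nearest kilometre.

1813 km

Δλ = 179.5822 − 163.5130 = 16.0692°.
Δφ = 3.5751 − 0.7194 = 2.8557°.
a = sin²(Δφ/2) + cos φ₁ · cos φ₂ · sin²(Δλ/2) = 0.020117.
c = 2·atan2(√a, √(1−a)) = 0.28463 rad → d = 6371·c ≈ 1813.38 km.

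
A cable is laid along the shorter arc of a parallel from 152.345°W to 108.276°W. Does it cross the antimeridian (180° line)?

Signed shortest Δλ = ((-108.276 − -152.345 + 180) mod 360) − 180 = 44.069°.
Going east by 44.069° from -152.345° reaches -108.276° without touching 180°.

No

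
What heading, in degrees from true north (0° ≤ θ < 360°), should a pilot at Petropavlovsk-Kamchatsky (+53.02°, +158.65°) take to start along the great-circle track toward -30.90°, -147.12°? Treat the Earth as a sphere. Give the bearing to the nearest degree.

136°

Δλ = -147.12 − 158.65 = -305.77°; wrapped into (−180°, 180°]: 54.23°.
θ = atan2( sin Δλ · cos φ₂ , cos φ₁ · sin φ₂ − sin φ₁ · cos φ₂ · cos Δλ )
  = atan2(0.69621, -0.70959) = 135.545° → normalised to [0°, 360°): 135.545°.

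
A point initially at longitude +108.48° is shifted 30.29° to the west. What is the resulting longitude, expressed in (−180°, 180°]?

Start at +108.48°; shift −30.29° → +78.19°.
+78.19° already lies in (−180°, 180°].

+78.19°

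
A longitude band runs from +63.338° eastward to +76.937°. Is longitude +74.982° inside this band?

Yes

Band width going east from +63.338° to +76.937°: ((76.937 − 63.338) mod 360) = 13.599°.
Offset of +74.982° east of the west edge: ((74.982 − 63.338) mod 360) = 11.644°.
11.644° ≤ 13.599° ⇒ inside.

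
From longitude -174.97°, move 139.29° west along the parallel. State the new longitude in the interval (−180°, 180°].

+45.74°

Start at -174.97°; shift −139.29° → -314.26°.
-314.26° lies outside (−180°, 180°]; add 360° → +45.74°.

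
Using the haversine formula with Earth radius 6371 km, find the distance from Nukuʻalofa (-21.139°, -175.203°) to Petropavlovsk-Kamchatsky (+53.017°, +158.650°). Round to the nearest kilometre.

8623 km

Δλ = 158.650 − -175.203 = 333.853°; wrapped into (−180°, 180°]: -26.147°.
Δφ = 53.017 − -21.139 = 74.156°.
a = sin²(Δφ/2) + cos φ₁ · cos φ₂ · sin²(Δλ/2) = 0.392200.
c = 2·atan2(√a, √(1−a)) = 1.35349 rad → d = 6371·c ≈ 8623.09 km.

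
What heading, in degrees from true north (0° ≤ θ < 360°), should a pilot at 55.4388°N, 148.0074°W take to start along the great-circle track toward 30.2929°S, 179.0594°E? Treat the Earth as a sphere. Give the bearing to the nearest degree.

Δλ = 179.0594 − -148.0074 = 327.0668°; wrapped into (−180°, 180°]: -32.9332°.
θ = atan2( sin Δλ · cos φ₂ , cos φ₁ · sin φ₂ − sin φ₁ · cos φ₂ · cos Δλ )
  = atan2(-0.46943, -0.88296) = -152.003° → normalised to [0°, 360°): 207.997°.

208°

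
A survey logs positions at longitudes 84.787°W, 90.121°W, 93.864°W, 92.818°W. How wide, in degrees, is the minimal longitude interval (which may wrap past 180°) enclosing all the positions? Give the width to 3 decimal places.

9.077°

Sort the longitudes: -93.864°, -92.818°, -90.121°, -84.787°.
Eastward gaps between consecutive values (wrapping around): 1.046°, 2.697°, 5.334°, 350.923°.
Largest gap = 350.923° ⇒ minimal covering band is its complement: 360° − 350.923° = 9.077°.
Band runs from -93.864° eastward to -84.787°.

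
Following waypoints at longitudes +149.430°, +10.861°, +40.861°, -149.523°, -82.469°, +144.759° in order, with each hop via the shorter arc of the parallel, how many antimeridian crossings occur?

2

Leg 1: +149.430° → +10.861°, shortest Δλ = -138.569° (west) — does not cross 180°.
Leg 2: +10.861° → +40.861°, shortest Δλ = 30.0° (east) — does not cross 180°.
Leg 3: +40.861° → -149.523°, shortest Δλ = 169.616° (east) — crosses 180°.
Leg 4: -149.523° → -82.469°, shortest Δλ = 67.054° (east) — does not cross 180°.
Leg 5: -82.469° → +144.759°, shortest Δλ = -132.772° (west) — crosses 180°.
Total crossings: 2.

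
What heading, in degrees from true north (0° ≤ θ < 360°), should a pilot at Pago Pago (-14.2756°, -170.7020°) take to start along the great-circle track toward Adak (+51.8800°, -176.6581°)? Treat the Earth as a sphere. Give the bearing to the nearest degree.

356°

Δλ = -176.6581 − -170.7020 = -5.9561°.
θ = atan2( sin Δλ · cos φ₂ , cos φ₁ · sin φ₂ − sin φ₁ · cos φ₂ · cos Δλ )
  = atan2(-0.06406, 0.91382) = -4.010° → normalised to [0°, 360°): 355.990°.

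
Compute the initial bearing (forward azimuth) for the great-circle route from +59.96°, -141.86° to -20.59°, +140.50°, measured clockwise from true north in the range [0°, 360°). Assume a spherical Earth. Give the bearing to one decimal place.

Δλ = 140.50 − -141.86 = 282.36°; wrapped into (−180°, 180°]: -77.64°.
θ = atan2( sin Δλ · cos φ₂ , cos φ₁ · sin φ₂ − sin φ₁ · cos φ₂ · cos Δλ )
  = atan2(-0.91442, -0.34952) = -110.918° → normalised to [0°, 360°): 249.082°.

249.1°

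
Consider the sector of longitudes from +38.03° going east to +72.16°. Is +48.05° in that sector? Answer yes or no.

Yes

Band width going east from +38.03° to +72.16°: ((72.16 − 38.03) mod 360) = 34.13°.
Offset of +48.05° east of the west edge: ((48.05 − 38.03) mod 360) = 10.02°.
10.02° ≤ 34.13° ⇒ inside.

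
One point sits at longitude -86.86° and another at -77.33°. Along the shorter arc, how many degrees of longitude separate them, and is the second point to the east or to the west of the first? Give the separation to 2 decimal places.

9.53° east

Raw difference: -77.33 − -86.86 = 9.53°.
Normalise into (−180°, 180°]: 9.53° stays 9.53°.
Positive ⇒ the second point lies to the east; separation 9.53°.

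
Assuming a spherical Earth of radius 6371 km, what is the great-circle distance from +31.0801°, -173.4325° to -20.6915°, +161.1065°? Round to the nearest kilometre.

Δλ = 161.1065 − -173.4325 = 334.5390°; wrapped into (−180°, 180°]: -25.4610°.
Δφ = -20.6915 − 31.0801 = -51.7716°.
a = sin²(Δφ/2) + cos φ₁ · cos φ₂ · sin²(Δλ/2) = 0.229508.
c = 2·atan2(√a, √(1−a)) = 0.99919 rad → d = 6371·c ≈ 6365.84 km.

6366 km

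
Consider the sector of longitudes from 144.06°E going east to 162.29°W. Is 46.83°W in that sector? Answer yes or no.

Band width going east from +144.06° to -162.29°: ((-162.29 − 144.06) mod 360) = 53.65°.
Offset of -46.83° east of the west edge: ((-46.83 − 144.06) mod 360) = 169.11°.
169.11° > 53.65° ⇒ outside.

No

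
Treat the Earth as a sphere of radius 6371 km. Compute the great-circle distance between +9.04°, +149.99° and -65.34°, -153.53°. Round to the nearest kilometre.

Δλ = -153.53 − 149.99 = -303.52°; wrapped into (−180°, 180°]: 56.48°.
Δφ = -65.34 − 9.04 = -74.38°.
a = sin²(Δφ/2) + cos φ₁ · cos φ₂ · sin²(Δλ/2) = 0.457624.
c = 2·atan2(√a, √(1−a)) = 1.48594 rad → d = 6371·c ≈ 9466.94 km.

9467 km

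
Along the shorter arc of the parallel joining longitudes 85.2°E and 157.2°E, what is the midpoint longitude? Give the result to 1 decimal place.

121.2°E

Signed shortest Δλ from +85.2° to +157.2° is +72.0°.
Midpoint longitude = +85.2° + (+72.0°)/2 = +85.2° + 36.0° = +121.2°.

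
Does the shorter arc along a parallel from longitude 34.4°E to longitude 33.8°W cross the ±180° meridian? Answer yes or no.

Signed shortest Δλ = ((-33.8 − 34.4 + 180) mod 360) − 180 = -68.2°.
Going west by 68.2° from +34.4° reaches -33.8° without touching 180°.

No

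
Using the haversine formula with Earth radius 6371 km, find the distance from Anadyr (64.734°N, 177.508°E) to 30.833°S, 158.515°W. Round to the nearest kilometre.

Δλ = -158.515 − 177.508 = -336.023°; wrapped into (−180°, 180°]: 23.977°.
Δφ = -30.833 − 64.734 = -95.567°.
a = sin²(Δφ/2) + cos φ₁ · cos φ₂ · sin²(Δλ/2) = 0.564318.
c = 2·atan2(√a, √(1−a)) = 1.69979 rad → d = 6371·c ≈ 10829.36 km.

10829 km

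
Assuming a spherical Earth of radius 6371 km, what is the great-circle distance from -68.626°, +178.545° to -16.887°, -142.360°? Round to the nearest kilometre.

6364 km

Δλ = -142.360 − 178.545 = -320.905°; wrapped into (−180°, 180°]: 39.095°.
Δφ = -16.887 − -68.626 = 51.739°.
a = sin²(Δφ/2) + cos φ₁ · cos φ₂ · sin²(Δλ/2) = 0.229419.
c = 2·atan2(√a, √(1−a)) = 0.99898 rad → d = 6371·c ≈ 6364.48 km.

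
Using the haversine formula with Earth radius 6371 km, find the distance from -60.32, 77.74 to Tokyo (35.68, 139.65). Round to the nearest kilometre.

Δλ = 139.65 − 77.74 = 61.91°.
Δφ = 35.68 − -60.32 = 96.00°.
a = sin²(Δφ/2) + cos φ₁ · cos φ₂ · sin²(Δλ/2) = 0.658677.
c = 2·atan2(√a, √(1−a)) = 1.89373 rad → d = 6371·c ≈ 12064.98 km.

12065 km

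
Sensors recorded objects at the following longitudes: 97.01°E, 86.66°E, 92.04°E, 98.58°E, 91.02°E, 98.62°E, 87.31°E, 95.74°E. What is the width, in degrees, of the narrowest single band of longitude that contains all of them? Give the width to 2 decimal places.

Sort the longitudes: +86.66°, +87.31°, +91.02°, +92.04°, +95.74°, +97.01°, +98.58°, +98.62°.
Eastward gaps between consecutive values (wrapping around): 0.65°, 3.71°, 1.02°, 3.70°, 1.27°, 1.57°, 0.04°, 348.04°.
Largest gap = 348.04° ⇒ minimal covering band is its complement: 360° − 348.04° = 11.96°.
Band runs from +86.66° eastward to +98.62°.

11.96°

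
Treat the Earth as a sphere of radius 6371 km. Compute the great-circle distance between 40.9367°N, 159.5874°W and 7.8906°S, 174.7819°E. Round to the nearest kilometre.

Δλ = 174.7819 − -159.5874 = 334.3693°; wrapped into (−180°, 180°]: -25.6307°.
Δφ = -7.8906 − 40.9367 = -48.8273°.
a = sin²(Δφ/2) + cos φ₁ · cos φ₂ · sin²(Δλ/2) = 0.207650.
c = 2·atan2(√a, √(1−a)) = 0.94629 rad → d = 6371·c ≈ 6028.78 km.

6029 km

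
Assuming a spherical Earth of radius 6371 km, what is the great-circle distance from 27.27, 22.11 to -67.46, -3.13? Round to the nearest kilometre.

10742 km

Δλ = -3.13 − 22.11 = -25.24°.
Δφ = -67.46 − 27.27 = -94.73°.
a = sin²(Δφ/2) + cos φ₁ · cos φ₂ · sin²(Δλ/2) = 0.557495.
c = 2·atan2(√a, √(1−a)) = 1.68604 rad → d = 6371·c ≈ 10741.77 km.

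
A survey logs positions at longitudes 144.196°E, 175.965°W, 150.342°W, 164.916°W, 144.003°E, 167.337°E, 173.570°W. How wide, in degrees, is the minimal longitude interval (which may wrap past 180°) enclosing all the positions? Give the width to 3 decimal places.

Sort the longitudes: -175.965°, -173.570°, -164.916°, -150.342°, +144.003°, +144.196°, +167.337°.
Eastward gaps between consecutive values (wrapping around): 2.395°, 8.654°, 14.574°, 294.345°, 0.193°, 23.141°, 16.698°.
Largest gap = 294.345° ⇒ minimal covering band is its complement: 360° − 294.345° = 65.655°.
Band runs from +144.003° eastward to -150.342°, crossing the antimeridian.

65.655°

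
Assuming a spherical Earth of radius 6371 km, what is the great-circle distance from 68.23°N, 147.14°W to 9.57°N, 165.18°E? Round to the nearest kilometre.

7381 km

Δλ = 165.18 − -147.14 = 312.32°; wrapped into (−180°, 180°]: -47.68°.
Δφ = 9.57 − 68.23 = -58.66°.
a = sin²(Δφ/2) + cos φ₁ · cos φ₂ · sin²(Δλ/2) = 0.299688.
c = 2·atan2(√a, √(1−a)) = 1.15860 rad → d = 6371·c ≈ 7381.43 km.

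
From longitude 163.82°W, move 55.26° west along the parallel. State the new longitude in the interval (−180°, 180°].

Start at -163.82°; shift −55.26° → -219.08°.
-219.08° lies outside (−180°, 180°]; add 360° → +140.92°.

140.92°E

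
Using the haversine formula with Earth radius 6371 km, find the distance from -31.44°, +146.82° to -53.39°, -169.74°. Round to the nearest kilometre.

Δλ = -169.74 − 146.82 = -316.56°; wrapped into (−180°, 180°]: 43.44°.
Δφ = -53.39 − -31.44 = -21.95°.
a = sin²(Δφ/2) + cos φ₁ · cos φ₂ · sin²(Δλ/2) = 0.105928.
c = 2·atan2(√a, √(1−a)) = 0.66301 rad → d = 6371·c ≈ 4224.02 km.

4224 km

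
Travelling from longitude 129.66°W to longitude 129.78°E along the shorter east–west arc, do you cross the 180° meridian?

Naïve |129.78 − -129.66| = 259.44° > 180°, so the shorter arc goes the other way round — across 180°.
Signed shortest Δλ = ((129.78 − -129.66 + 180) mod 360) − 180 = -100.56°.
Going west by 100.56° from -129.66° passes through 180° before reaching +129.78°.

Yes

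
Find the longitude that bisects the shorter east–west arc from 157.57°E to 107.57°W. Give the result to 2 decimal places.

155.00°W

Signed shortest Δλ from +157.57° to -107.57° is +94.86°.
Midpoint longitude = +157.57° + (+94.86°)/2 = +157.57° + 47.43° = +205.00°.
Normalise into (−180°, 180°]: -155.00°.
(The naïve average (+157.57 + -107.57)/2 = 25.0° is on the wrong side of the globe.)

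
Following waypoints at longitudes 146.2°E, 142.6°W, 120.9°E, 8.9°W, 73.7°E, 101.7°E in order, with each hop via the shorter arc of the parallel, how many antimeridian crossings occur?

2

Leg 1: +146.2° → -142.6°, shortest Δλ = 71.2° (east) — crosses 180°.
Leg 2: -142.6° → +120.9°, shortest Δλ = -96.5° (west) — crosses 180°.
Leg 3: +120.9° → -8.9°, shortest Δλ = -129.8° (west) — does not cross 180°.
Leg 4: -8.9° → +73.7°, shortest Δλ = 82.6° (east) — does not cross 180°.
Leg 5: +73.7° → +101.7°, shortest Δλ = 28.0° (east) — does not cross 180°.
Total crossings: 2.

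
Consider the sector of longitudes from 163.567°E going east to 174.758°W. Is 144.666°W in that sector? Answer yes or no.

No

Band width going east from +163.567° to -174.758°: ((-174.758 − 163.567) mod 360) = 21.675°.
Offset of -144.666° east of the west edge: ((-144.666 − 163.567) mod 360) = 51.767°.
51.767° > 21.675° ⇒ outside.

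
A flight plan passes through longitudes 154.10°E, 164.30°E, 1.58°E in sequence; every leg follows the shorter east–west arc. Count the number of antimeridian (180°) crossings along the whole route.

0

Leg 1: +154.10° → +164.30°, shortest Δλ = 10.2° (east) — does not cross 180°.
Leg 2: +164.30° → +1.58°, shortest Δλ = -162.72° (west) — does not cross 180°.
Total crossings: 0.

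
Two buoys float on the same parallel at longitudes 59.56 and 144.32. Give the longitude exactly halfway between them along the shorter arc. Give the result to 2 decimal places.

+101.94°

Signed shortest Δλ from +59.56° to +144.32° is +84.76°.
Midpoint longitude = +59.56° + (+84.76°)/2 = +59.56° + 42.38° = +101.94°.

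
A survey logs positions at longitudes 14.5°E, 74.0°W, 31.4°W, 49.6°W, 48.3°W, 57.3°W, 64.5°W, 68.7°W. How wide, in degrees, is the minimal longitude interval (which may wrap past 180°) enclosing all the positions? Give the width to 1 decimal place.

Sort the longitudes: -74.0°, -68.7°, -64.5°, -57.3°, -49.6°, -48.3°, -31.4°, +14.5°.
Eastward gaps between consecutive values (wrapping around): 5.3°, 4.2°, 7.2°, 7.7°, 1.3°, 16.9°, 45.9°, 271.5°.
Largest gap = 271.5° ⇒ minimal covering band is its complement: 360° − 271.5° = 88.5°.
Band runs from -74.0° eastward to +14.5°.

88.5°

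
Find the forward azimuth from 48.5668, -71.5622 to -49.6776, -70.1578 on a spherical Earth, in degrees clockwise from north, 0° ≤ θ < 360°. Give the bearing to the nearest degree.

179°

Δλ = -70.1578 − -71.5622 = 1.4044°.
θ = atan2( sin Δλ · cos φ₂ , cos φ₁ · sin φ₂ − sin φ₁ · cos φ₂ · cos Δλ )
  = atan2(0.01586, -0.98952) = 179.082° → normalised to [0°, 360°): 179.082°.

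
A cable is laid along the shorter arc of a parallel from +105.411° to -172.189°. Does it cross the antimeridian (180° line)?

Naïve |-172.189 − 105.411| = 277.6° > 180°, so the shorter arc goes the other way round — across 180°.
Signed shortest Δλ = ((-172.189 − 105.411 + 180) mod 360) − 180 = 82.4°.
Going east by 82.4° from +105.411° passes through 180° before reaching -172.189°.

Yes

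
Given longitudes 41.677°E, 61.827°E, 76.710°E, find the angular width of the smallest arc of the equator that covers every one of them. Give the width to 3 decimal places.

35.033°

Sort the longitudes: +41.677°, +61.827°, +76.710°.
Eastward gaps between consecutive values (wrapping around): 20.150°, 14.883°, 324.967°.
Largest gap = 324.967° ⇒ minimal covering band is its complement: 360° − 324.967° = 35.033°.
Band runs from +41.677° eastward to +76.710°.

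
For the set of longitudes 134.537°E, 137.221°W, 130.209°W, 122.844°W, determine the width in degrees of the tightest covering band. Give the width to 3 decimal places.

Sort the longitudes: -137.221°, -130.209°, -122.844°, +134.537°.
Eastward gaps between consecutive values (wrapping around): 7.012°, 7.365°, 257.381°, 88.242°.
Largest gap = 257.381° ⇒ minimal covering band is its complement: 360° − 257.381° = 102.619°.
Band runs from +134.537° eastward to -122.844°, crossing the antimeridian.

102.619°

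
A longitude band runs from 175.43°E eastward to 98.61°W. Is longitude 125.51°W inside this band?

Band width going east from +175.43° to -98.61°: ((-98.61 − 175.43) mod 360) = 85.96°.
Offset of -125.51° east of the west edge: ((-125.51 − 175.43) mod 360) = 59.06°.
59.06° ≤ 85.96° ⇒ inside.

Yes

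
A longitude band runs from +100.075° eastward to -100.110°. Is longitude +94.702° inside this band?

Band width going east from +100.075° to -100.110°: ((-100.110 − 100.075) mod 360) = 159.815°.
Offset of +94.702° east of the west edge: ((94.702 − 100.075) mod 360) = 354.627°.
354.627° > 159.815° ⇒ outside.

No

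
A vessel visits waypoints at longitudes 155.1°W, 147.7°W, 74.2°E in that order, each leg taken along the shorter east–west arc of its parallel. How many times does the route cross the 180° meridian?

Leg 1: -155.1° → -147.7°, shortest Δλ = 7.4° (east) — does not cross 180°.
Leg 2: -147.7° → +74.2°, shortest Δλ = -138.1° (west) — crosses 180°.
Total crossings: 1.

1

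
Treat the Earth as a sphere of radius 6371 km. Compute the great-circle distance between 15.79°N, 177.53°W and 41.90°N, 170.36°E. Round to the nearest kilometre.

3126 km

Δλ = 170.36 − -177.53 = 347.89°; wrapped into (−180°, 180°]: -12.11°.
Δφ = 41.90 − 15.79 = 26.11°.
a = sin²(Δφ/2) + cos φ₁ · cos φ₂ · sin²(Δλ/2) = 0.058994.
c = 2·atan2(√a, √(1−a)) = 0.49068 rad → d = 6371·c ≈ 3126.13 km.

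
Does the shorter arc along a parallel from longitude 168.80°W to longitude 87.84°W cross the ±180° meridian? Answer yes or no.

Signed shortest Δλ = ((-87.84 − -168.80 + 180) mod 360) − 180 = 80.96°.
Going east by 80.96° from -168.80° reaches -87.84° without touching 180°.

No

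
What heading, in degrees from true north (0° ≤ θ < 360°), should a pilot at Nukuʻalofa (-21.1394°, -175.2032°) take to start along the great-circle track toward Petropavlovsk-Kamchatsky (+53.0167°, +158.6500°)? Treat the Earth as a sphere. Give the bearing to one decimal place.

344.2°

Δλ = 158.6500 − -175.2032 = 333.8532°; wrapped into (−180°, 180°]: -26.1468°.
θ = atan2( sin Δλ · cos φ₂ , cos φ₁ · sin φ₂ − sin φ₁ · cos φ₂ · cos Δλ )
  = atan2(-0.26510, 0.93981) = -15.753° → normalised to [0°, 360°): 344.247°.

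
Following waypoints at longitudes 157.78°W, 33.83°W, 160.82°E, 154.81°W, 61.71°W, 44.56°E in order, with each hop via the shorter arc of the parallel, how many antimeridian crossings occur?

Leg 1: -157.78° → -33.83°, shortest Δλ = 123.95° (east) — does not cross 180°.
Leg 2: -33.83° → +160.82°, shortest Δλ = -165.35° (west) — crosses 180°.
Leg 3: +160.82° → -154.81°, shortest Δλ = 44.37° (east) — crosses 180°.
Leg 4: -154.81° → -61.71°, shortest Δλ = 93.1° (east) — does not cross 180°.
Leg 5: -61.71° → +44.56°, shortest Δλ = 106.27° (east) — does not cross 180°.
Total crossings: 2.

2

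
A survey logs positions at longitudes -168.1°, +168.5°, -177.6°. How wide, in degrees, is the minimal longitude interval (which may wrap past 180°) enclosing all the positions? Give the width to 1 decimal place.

23.4°

Sort the longitudes: -177.6°, -168.1°, +168.5°.
Eastward gaps between consecutive values (wrapping around): 9.5°, 336.6°, 13.9°.
Largest gap = 336.6° ⇒ minimal covering band is its complement: 360° − 336.6° = 23.4°.
Band runs from +168.5° eastward to -168.1°, crossing the antimeridian.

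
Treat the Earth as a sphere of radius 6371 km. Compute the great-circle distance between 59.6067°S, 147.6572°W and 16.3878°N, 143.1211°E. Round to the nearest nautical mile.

Δλ = 143.1211 − -147.6572 = 290.7783°; wrapped into (−180°, 180°]: -69.2217°.
Δφ = 16.3878 − -59.6067 = 75.9945°.
a = sin²(Δφ/2) + cos φ₁ · cos φ₂ · sin²(Δλ/2) = 0.535587.
c = 2·atan2(√a, √(1−a)) = 1.64203 rad → d = 6371·c ≈ 10461.38 km ≈ 5648.69 nmi.

5649 nmi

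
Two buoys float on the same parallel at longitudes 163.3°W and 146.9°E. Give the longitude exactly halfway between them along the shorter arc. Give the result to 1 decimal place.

171.8°E

Signed shortest Δλ from -163.3° to +146.9° is -49.8°.
Midpoint longitude = -163.3° + (-49.8°)/2 = -163.3° − 24.9° = -188.2°.
Normalise into (−180°, 180°]: +171.8°.
(The naïve average (-163.3 + +146.9)/2 = -8.2° is on the wrong side of the globe.)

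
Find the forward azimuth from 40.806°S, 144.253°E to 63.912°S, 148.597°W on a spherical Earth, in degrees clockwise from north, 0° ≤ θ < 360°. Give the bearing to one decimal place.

144.5°

Δλ = -148.597 − 144.253 = -292.850°; wrapped into (−180°, 180°]: 67.150°.
θ = atan2( sin Δλ · cos φ₂ , cos φ₁ · sin φ₂ − sin φ₁ · cos φ₂ · cos Δλ )
  = atan2(0.40524, -0.56822) = 144.504° → normalised to [0°, 360°): 144.504°.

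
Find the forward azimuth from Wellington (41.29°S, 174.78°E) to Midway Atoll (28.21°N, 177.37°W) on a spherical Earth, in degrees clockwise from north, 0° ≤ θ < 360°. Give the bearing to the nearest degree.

7°

Δλ = -177.37 − 174.78 = -352.15°; wrapped into (−180°, 180°]: 7.85°.
θ = atan2( sin Δλ · cos φ₂ , cos φ₁ · sin φ₂ − sin φ₁ · cos φ₂ · cos Δλ )
  = atan2(0.12036, 0.93122) = 7.364° → normalised to [0°, 360°): 7.364°.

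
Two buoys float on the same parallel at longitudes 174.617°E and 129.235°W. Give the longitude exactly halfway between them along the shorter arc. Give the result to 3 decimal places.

157.309°W

Signed shortest Δλ from +174.617° to -129.235° is +56.148°.
Midpoint longitude = +174.617° + (+56.148°)/2 = +174.617° + 28.074° = +202.691°.
Normalise into (−180°, 180°]: -157.309°.
(The naïve average (+174.617 + -129.235)/2 = 22.691° is on the wrong side of the globe.)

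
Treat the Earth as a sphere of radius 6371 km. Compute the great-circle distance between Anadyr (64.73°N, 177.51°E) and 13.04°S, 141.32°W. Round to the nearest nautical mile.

5028 nmi

Δλ = -141.32 − 177.51 = -318.83°; wrapped into (−180°, 180°]: 41.17°.
Δφ = -13.04 − 64.73 = -77.77°.
a = sin²(Δφ/2) + cos φ₁ · cos φ₂ · sin²(Δλ/2) = 0.445492.
c = 2·atan2(√a, √(1−a)) = 1.46156 rad → d = 6371·c ≈ 9311.62 km ≈ 5027.88 nmi.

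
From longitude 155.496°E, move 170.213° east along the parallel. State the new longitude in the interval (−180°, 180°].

Start at +155.496°; shift +170.213° → +325.709°.
+325.709° lies outside (−180°, 180°]; subtract 360° → -34.291°.

34.291°W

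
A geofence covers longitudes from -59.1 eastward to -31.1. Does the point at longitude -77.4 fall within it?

Band width going east from -59.1° to -31.1°: ((-31.1 − -59.1) mod 360) = 28.0°.
Offset of -77.4° east of the west edge: ((-77.4 − -59.1) mod 360) = 341.7°.
341.7° > 28.0° ⇒ outside.

No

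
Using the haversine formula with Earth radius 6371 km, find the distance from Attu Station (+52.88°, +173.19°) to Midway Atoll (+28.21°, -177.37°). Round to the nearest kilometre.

Δλ = -177.37 − 173.19 = -350.56°; wrapped into (−180°, 180°]: 9.44°.
Δφ = 28.21 − 52.88 = -24.67°.
a = sin²(Δφ/2) + cos φ₁ · cos φ₂ · sin²(Δλ/2) = 0.049237.
c = 2·atan2(√a, √(1−a)) = 0.44752 rad → d = 6371·c ≈ 2851.12 km.

2851 km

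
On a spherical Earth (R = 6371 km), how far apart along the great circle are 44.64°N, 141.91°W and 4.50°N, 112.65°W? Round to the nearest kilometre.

5296 km

Δλ = -112.65 − -141.91 = 29.26°.
Δφ = 4.50 − 44.64 = -40.14°.
a = sin²(Δφ/2) + cos φ₁ · cos φ₂ · sin²(Δλ/2) = 0.163016.
c = 2·atan2(√a, √(1−a)) = 0.83123 rad → d = 6371·c ≈ 5295.77 km.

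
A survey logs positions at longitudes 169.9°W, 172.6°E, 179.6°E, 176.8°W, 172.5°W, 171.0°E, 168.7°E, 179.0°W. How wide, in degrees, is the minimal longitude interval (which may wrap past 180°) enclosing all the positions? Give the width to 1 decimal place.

Sort the longitudes: -179.0°, -176.8°, -172.5°, -169.9°, +168.7°, +171.0°, +172.6°, +179.6°.
Eastward gaps between consecutive values (wrapping around): 2.2°, 4.3°, 2.6°, 338.6°, 2.3°, 1.6°, 7.0°, 1.4°.
Largest gap = 338.6° ⇒ minimal covering band is its complement: 360° − 338.6° = 21.4°.
Band runs from +168.7° eastward to -169.9°, crossing the antimeridian.

21.4°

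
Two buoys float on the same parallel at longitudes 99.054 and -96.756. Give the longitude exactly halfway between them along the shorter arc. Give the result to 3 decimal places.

-178.851°

Signed shortest Δλ from +99.054° to -96.756° is +164.190°.
Midpoint longitude = +99.054° + (+164.190°)/2 = +99.054° + 82.095° = +181.149°.
Normalise into (−180°, 180°]: -178.851°.
(The naïve average (+99.054 + -96.756)/2 = 1.149° is on the wrong side of the globe.)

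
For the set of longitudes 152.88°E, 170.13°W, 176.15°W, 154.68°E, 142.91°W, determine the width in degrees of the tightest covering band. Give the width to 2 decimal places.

64.21°

Sort the longitudes: -176.15°, -170.13°, -142.91°, +152.88°, +154.68°.
Eastward gaps between consecutive values (wrapping around): 6.02°, 27.22°, 295.79°, 1.80°, 29.17°.
Largest gap = 295.79° ⇒ minimal covering band is its complement: 360° − 295.79° = 64.21°.
Band runs from +152.88° eastward to -142.91°, crossing the antimeridian.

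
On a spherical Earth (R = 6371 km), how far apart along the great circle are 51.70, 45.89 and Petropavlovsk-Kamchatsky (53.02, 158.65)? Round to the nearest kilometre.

Δλ = 158.65 − 45.89 = 112.76°.
Δφ = 53.02 − 51.70 = 1.32°.
a = sin²(Δφ/2) + cos φ₁ · cos φ₂ · sin²(Δλ/2) = 0.258659.
c = 2·atan2(√a, √(1−a)) = 1.06708 rad → d = 6371·c ≈ 6798.38 km.

6798 km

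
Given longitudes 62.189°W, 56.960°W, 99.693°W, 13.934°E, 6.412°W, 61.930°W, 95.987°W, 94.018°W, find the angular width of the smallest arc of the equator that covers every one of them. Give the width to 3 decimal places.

Sort the longitudes: -99.693°, -95.987°, -94.018°, -62.189°, -61.930°, -56.960°, -6.412°, +13.934°.
Eastward gaps between consecutive values (wrapping around): 3.706°, 1.969°, 31.829°, 0.259°, 4.970°, 50.548°, 20.346°, 246.373°.
Largest gap = 246.373° ⇒ minimal covering band is its complement: 360° − 246.373° = 113.627°.
Band runs from -99.693° eastward to +13.934°.

113.627°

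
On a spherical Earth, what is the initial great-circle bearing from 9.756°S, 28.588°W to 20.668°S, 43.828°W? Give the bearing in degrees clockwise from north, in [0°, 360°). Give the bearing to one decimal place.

Δλ = -43.828 − -28.588 = -15.240°.
θ = atan2( sin Δλ · cos φ₂ , cos φ₁ · sin φ₂ − sin φ₁ · cos φ₂ · cos Δλ )
  = atan2(-0.24595, -0.19488) = -128.392° → normalised to [0°, 360°): 231.608°.

231.6°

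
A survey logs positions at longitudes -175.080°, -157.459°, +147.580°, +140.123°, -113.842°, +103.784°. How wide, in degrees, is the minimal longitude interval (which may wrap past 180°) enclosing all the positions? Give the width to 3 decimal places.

Sort the longitudes: -175.080°, -157.459°, -113.842°, +103.784°, +140.123°, +147.580°.
Eastward gaps between consecutive values (wrapping around): 17.621°, 43.617°, 217.626°, 36.339°, 7.457°, 37.340°.
Largest gap = 217.626° ⇒ minimal covering band is its complement: 360° − 217.626° = 142.374°.
Band runs from +103.784° eastward to -113.842°, crossing the antimeridian.

142.374°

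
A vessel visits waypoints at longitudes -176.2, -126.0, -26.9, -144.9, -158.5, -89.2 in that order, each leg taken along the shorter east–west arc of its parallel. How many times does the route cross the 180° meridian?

0

Leg 1: -176.2° → -126.0°, shortest Δλ = 50.2° (east) — does not cross 180°.
Leg 2: -126.0° → -26.9°, shortest Δλ = 99.1° (east) — does not cross 180°.
Leg 3: -26.9° → -144.9°, shortest Δλ = -118.0° (west) — does not cross 180°.
Leg 4: -144.9° → -158.5°, shortest Δλ = -13.6° (west) — does not cross 180°.
Leg 5: -158.5° → -89.2°, shortest Δλ = 69.3° (east) — does not cross 180°.
Total crossings: 0.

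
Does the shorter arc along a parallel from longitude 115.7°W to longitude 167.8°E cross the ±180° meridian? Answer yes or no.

Naïve |167.8 − -115.7| = 283.5° > 180°, so the shorter arc goes the other way round — across 180°.
Signed shortest Δλ = ((167.8 − -115.7 + 180) mod 360) − 180 = -76.5°.
Going west by 76.5° from -115.7° passes through 180° before reaching +167.8°.

Yes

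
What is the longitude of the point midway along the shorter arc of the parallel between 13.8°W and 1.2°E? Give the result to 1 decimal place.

Signed shortest Δλ from -13.8° to +1.2° is +15.0°.
Midpoint longitude = -13.8° + (+15.0°)/2 = -13.8° + 7.5° = -6.3°.

6.3°W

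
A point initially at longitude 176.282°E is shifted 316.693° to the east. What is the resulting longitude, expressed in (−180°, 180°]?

Start at +176.282°; shift +316.693° → +492.975°.
+492.975° lies outside (−180°, 180°]; subtract 360° → +132.975°.

132.975°E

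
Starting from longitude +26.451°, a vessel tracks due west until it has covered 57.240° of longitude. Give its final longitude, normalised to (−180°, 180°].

-30.789°

Start at +26.451°; shift −57.240° → -30.789°.
-30.789° already lies in (−180°, 180°].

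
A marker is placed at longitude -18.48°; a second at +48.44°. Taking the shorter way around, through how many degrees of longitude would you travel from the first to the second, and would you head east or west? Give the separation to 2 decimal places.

Raw difference: 48.44 − -18.48 = 66.92°.
Normalise into (−180°, 180°]: 66.92° stays 66.92°.
Positive ⇒ the second point lies to the east; separation 66.92°.

66.92° east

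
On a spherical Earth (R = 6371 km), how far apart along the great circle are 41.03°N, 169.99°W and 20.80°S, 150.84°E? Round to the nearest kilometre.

Δλ = 150.84 − -169.99 = 320.83°; wrapped into (−180°, 180°]: -39.17°.
Δφ = -20.80 − 41.03 = -61.83°.
a = sin²(Δφ/2) + cos φ₁ · cos φ₂ · sin²(Δλ/2) = 0.343193.
c = 2·atan2(√a, √(1−a)) = 1.25180 rad → d = 6371·c ≈ 7975.22 km.

7975 km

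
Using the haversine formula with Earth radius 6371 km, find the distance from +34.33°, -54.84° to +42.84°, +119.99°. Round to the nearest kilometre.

Δλ = 119.99 − -54.84 = 174.83°.
Δφ = 42.84 − 34.33 = 8.51°.
a = sin²(Δφ/2) + cos φ₁ · cos φ₂ · sin²(Δλ/2) = 0.609798.
c = 2·atan2(√a, √(1−a)) = 1.79220 rad → d = 6371·c ≈ 11418.08 km.

11418 km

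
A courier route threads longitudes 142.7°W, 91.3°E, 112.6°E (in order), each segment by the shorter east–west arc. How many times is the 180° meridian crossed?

1

Leg 1: -142.7° → +91.3°, shortest Δλ = -126.0° (west) — crosses 180°.
Leg 2: +91.3° → +112.6°, shortest Δλ = 21.3° (east) — does not cross 180°.
Total crossings: 1.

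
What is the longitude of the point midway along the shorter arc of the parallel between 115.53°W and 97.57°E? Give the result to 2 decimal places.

171.02°E

Signed shortest Δλ from -115.53° to +97.57° is -146.90°.
Midpoint longitude = -115.53° + (-146.90°)/2 = -115.53° − 73.45° = -188.98°.
Normalise into (−180°, 180°]: +171.02°.
(The naïve average (-115.53 + +97.57)/2 = -8.98° is on the wrong side of the globe.)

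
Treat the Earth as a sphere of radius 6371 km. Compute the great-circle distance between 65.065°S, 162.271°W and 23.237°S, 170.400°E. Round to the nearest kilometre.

5050 km

Δλ = 170.400 − -162.271 = 332.671°; wrapped into (−180°, 180°]: -27.329°.
Δφ = -23.237 − -65.065 = 41.828°.
a = sin²(Δφ/2) + cos φ₁ · cos φ₂ · sin²(Δλ/2) = 0.149044.
c = 2·atan2(√a, √(1−a)) = 0.79272 rad → d = 6371·c ≈ 5050.41 km.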